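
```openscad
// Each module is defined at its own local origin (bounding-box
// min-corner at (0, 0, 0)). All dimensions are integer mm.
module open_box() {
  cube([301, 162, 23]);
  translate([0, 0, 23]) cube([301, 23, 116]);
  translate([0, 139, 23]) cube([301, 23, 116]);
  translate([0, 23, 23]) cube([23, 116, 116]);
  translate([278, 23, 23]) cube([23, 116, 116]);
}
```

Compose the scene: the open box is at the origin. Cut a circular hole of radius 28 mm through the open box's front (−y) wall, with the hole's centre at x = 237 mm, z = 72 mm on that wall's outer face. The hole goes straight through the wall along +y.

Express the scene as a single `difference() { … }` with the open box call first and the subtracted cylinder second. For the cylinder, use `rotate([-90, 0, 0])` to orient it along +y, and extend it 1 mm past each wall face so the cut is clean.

difference() {
  open_box();
  translate([237, -1, 72]) rotate([-90, 0, 0]) cylinder(h = 25, r = 28);
}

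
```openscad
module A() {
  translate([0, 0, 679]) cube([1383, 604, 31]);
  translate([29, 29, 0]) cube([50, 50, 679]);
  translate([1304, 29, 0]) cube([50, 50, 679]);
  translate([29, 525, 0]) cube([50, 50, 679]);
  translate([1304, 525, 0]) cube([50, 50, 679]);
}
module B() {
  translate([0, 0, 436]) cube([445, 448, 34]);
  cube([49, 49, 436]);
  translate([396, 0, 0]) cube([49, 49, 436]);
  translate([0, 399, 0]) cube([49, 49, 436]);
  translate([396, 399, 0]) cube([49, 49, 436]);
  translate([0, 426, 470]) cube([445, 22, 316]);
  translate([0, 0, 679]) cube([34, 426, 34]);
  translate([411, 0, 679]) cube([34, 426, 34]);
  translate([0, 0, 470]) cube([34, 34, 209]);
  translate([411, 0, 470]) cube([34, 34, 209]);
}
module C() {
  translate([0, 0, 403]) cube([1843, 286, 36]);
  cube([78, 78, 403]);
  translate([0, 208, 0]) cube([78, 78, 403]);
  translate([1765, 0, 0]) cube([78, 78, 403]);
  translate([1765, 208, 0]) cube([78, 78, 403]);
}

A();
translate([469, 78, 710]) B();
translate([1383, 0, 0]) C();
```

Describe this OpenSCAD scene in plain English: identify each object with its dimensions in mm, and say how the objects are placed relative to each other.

A is a rectangular dining table. The top is 1383×604×31 mm with its upper surface at z = 710 mm. It stands on four 50×50 mm square legs, each inset 29 mm from the nearest pair of top edges, running from the floor to the underside of the top.

B is a chair: 445×448 mm seat, 34 mm thick, top at z = 470 mm, on four 49 mm square corner legs flush with the seat edges. A 22 mm thick backrest slab spans the full seat width, extending 316 mm above the seat top, its back face flush with the seat's +y edge. Two armrests of 34×34 mm section run along each side from the seat's front edge to the front of the backrest, top faces 243 mm above the seat top and outer faces flush with the seat's x-edges; a 34×34 mm post under the front of each armrest stands on the seat at the front corner.

C is a bench: a 1843×286 mm seat slab, 36 mm thick, top at z = 439 mm, on four 78×78 mm square legs flush with the seat corners and standing on z = 0.

The chair is on top of the table, centred. The bench is against the table's +x side, with their −y faces flush.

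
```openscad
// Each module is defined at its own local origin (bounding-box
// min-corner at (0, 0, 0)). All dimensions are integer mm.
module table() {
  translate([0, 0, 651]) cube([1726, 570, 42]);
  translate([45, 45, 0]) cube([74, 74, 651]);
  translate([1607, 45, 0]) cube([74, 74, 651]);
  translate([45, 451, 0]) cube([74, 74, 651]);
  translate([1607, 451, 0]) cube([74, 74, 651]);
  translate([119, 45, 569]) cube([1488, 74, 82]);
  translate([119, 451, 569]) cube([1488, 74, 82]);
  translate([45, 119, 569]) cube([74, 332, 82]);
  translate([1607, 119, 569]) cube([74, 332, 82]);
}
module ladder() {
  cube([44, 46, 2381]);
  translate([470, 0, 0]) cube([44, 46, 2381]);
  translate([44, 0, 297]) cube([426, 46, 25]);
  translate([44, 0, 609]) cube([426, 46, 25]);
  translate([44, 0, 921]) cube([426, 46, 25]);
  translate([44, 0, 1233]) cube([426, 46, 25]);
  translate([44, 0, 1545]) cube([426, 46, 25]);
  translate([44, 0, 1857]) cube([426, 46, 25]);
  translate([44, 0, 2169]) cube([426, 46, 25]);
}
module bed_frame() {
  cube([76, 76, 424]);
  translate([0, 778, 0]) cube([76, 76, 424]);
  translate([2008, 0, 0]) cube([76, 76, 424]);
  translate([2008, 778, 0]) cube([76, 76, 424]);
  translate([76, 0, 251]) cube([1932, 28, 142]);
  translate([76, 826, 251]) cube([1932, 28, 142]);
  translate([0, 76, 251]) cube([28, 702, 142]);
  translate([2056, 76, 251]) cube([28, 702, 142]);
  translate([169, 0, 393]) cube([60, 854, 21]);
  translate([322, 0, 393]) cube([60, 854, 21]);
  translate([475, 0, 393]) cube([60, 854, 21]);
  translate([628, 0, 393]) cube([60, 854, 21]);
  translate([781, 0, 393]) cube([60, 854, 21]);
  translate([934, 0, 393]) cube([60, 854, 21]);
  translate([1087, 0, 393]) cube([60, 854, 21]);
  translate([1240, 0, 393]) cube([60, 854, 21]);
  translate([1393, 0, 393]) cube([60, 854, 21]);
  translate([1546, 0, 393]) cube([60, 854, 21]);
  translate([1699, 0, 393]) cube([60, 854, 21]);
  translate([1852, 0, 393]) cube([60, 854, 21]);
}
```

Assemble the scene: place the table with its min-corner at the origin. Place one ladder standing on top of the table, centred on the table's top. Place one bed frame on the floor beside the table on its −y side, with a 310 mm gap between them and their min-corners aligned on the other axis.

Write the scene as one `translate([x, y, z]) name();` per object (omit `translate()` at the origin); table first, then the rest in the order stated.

table();
translate([606, 262, 693]) ladder();
translate([0, -1164, 0]) bed_frame();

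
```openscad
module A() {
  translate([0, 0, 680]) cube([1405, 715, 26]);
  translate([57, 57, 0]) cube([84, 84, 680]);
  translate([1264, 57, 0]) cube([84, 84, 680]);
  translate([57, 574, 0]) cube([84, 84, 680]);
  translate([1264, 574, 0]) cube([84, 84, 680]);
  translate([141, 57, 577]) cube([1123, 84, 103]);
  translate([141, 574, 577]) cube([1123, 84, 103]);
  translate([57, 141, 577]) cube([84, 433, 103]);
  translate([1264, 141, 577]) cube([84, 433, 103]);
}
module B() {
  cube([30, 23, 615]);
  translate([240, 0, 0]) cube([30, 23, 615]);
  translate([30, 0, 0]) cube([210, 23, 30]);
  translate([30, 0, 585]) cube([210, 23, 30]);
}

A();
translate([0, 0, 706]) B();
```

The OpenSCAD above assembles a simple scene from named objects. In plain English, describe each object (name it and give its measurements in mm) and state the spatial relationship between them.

A is a rectangular dining table. The top is 1405×715×26 mm with its upper surface at z = 706 mm. It stands on four 84×84 mm square legs, each inset 57 mm from the nearest pair of top edges, running from the floor to the underside of the top. Four apron rails, 84 mm thick and 103 mm tall, run between adjacent legs with their top edges flush with the underside of the top and their outer faces flush with the legs' outer faces.

B is a picture frame with a 210×555 mm rectangular opening (x by z) and a uniform 30 mm border on every side. Frame depth is 23 mm along y. It is built from two vertical stiles running the full outside height and two horizontal rails spanning the gap between the stiles.

The picture frame is on top of the table.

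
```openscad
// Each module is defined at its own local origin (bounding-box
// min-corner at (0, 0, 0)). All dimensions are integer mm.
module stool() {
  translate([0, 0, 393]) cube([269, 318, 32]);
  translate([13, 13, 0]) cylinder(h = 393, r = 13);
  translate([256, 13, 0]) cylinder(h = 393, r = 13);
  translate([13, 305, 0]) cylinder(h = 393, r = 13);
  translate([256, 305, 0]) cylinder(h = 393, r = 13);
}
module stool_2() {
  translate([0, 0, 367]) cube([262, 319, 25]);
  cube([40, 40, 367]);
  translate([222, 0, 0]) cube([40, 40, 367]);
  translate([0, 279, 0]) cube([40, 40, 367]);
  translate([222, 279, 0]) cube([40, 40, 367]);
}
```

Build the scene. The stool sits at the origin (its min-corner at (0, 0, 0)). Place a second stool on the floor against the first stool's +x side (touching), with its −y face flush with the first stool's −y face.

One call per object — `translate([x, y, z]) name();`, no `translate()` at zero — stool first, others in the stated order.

stool();
translate([269, 0, 0]) stool_2();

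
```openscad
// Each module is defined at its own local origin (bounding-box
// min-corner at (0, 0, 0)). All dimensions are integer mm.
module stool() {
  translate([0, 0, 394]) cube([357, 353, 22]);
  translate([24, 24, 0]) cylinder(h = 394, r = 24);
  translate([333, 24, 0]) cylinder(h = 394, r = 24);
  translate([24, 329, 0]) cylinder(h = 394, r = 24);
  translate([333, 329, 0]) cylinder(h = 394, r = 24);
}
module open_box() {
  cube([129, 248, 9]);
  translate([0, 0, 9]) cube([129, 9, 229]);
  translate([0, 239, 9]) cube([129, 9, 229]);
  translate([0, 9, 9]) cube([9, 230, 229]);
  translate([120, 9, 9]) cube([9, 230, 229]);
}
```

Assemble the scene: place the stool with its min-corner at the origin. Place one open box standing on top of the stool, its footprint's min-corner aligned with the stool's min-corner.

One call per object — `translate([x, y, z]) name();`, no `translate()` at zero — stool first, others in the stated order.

stool();
translate([0, 0, 416]) open_box();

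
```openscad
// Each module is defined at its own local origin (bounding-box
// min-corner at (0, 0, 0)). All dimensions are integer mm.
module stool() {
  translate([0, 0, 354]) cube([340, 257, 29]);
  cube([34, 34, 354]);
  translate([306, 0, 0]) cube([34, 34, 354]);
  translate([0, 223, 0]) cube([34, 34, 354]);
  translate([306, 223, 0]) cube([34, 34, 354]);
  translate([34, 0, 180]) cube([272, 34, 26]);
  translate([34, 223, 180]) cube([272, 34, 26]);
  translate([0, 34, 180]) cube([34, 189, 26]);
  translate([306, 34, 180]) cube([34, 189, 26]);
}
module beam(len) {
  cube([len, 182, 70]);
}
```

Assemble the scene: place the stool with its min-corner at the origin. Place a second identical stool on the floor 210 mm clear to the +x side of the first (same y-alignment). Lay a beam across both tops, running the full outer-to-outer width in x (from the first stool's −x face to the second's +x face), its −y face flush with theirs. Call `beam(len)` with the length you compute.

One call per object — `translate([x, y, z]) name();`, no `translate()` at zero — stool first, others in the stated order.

stool();
translate([550, 0, 0]) stool();
translate([0, 0, 383]) beam(890);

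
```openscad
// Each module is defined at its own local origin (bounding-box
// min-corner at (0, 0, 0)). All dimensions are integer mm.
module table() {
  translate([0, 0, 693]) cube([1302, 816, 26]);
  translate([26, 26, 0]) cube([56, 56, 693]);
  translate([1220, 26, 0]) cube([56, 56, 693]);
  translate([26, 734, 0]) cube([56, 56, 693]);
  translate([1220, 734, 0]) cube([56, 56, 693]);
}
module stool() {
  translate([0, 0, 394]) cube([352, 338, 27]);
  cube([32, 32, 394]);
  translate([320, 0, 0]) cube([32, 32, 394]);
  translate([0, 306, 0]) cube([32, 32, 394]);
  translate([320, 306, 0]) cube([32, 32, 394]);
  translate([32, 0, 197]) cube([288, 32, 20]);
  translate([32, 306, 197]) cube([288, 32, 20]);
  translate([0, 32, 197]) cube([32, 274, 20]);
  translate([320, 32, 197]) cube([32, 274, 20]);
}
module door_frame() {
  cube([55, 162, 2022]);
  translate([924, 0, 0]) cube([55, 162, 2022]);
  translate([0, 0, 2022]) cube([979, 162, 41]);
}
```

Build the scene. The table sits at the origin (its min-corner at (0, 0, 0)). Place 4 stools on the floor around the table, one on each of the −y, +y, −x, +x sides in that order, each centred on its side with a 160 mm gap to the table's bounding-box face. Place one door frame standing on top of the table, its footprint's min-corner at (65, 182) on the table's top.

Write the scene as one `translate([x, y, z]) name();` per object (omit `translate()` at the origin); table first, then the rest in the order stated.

table();
translate([475, -498, 0]) stool();
translate([475, 976, 0]) stool();
translate([-512, 239, 0]) stool();
translate([1462, 239, 0]) stool();
translate([65, 182, 719]) door_frame();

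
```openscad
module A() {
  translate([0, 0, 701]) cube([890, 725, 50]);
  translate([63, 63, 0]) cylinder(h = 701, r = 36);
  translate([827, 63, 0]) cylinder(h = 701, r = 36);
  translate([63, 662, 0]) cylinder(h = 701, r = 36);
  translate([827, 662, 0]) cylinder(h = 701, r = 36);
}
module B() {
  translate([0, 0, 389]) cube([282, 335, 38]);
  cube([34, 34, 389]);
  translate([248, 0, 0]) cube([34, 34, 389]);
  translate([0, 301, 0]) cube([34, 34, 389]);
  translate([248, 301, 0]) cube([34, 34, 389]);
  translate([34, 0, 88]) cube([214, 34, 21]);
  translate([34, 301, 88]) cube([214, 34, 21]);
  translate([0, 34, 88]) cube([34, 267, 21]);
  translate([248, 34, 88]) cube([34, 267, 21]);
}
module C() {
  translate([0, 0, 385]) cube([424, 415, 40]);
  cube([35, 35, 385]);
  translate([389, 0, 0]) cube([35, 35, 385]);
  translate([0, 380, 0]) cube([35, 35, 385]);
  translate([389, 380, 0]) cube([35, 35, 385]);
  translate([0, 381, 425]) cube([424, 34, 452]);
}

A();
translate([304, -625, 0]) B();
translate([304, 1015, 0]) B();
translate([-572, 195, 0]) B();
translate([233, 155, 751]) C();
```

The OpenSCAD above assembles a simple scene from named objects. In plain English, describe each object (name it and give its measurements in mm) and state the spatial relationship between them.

A is a rectangular dining table. The top is 890×725×50 mm with its upper surface at z = 751 mm. It stands on four round legs of 72 mm diameter, each leg's bounding box inset 27 mm from the nearest pair of top edges, running from the floor to the underside of the top.

B is a four-legged stool. The seat is 282×335 mm, 38 mm thick, top at z = 427 mm. It stands on four square legs, each 34×34 mm in cross-section, from z = 0 to the seat underside, each flush with a corner of the seat. Four stretchers, 34 mm wide and 21 mm tall, connect adjacent legs with their undersides at z = 88 mm, each running between the inner faces of the legs it joins and aligned with the legs' outer faces on the other axis.

C is a chair: 424×415 mm seat, 40 mm thick, top at z = 425 mm, on four 35 mm square corner legs flush with the seat edges. A 34 mm thick backrest slab spans the full seat width, extending 452 mm above the seat top, its back face flush with the seat's +y edge.

Three stools sit around the table at the −y, +y, −x sides. The chair is on top of the table, centred.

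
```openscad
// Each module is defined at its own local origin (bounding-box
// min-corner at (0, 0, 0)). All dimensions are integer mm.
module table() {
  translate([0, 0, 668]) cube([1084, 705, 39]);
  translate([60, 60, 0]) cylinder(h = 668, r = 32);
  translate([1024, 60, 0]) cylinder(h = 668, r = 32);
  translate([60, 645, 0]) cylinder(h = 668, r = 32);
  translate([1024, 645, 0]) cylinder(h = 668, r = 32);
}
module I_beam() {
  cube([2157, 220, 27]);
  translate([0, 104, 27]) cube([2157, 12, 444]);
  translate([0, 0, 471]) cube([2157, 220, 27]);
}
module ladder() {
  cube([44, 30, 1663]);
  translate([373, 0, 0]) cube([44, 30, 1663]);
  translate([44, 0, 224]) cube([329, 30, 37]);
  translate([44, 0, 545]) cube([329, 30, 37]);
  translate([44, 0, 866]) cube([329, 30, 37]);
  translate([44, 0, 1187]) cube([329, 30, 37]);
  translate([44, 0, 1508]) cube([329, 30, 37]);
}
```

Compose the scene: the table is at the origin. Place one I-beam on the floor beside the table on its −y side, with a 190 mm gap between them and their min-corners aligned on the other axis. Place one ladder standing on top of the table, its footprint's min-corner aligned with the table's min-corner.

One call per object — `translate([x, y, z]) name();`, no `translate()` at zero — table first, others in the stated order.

table();
translate([0, -410, 0]) I_beam();
translate([0, 0, 707]) ladder();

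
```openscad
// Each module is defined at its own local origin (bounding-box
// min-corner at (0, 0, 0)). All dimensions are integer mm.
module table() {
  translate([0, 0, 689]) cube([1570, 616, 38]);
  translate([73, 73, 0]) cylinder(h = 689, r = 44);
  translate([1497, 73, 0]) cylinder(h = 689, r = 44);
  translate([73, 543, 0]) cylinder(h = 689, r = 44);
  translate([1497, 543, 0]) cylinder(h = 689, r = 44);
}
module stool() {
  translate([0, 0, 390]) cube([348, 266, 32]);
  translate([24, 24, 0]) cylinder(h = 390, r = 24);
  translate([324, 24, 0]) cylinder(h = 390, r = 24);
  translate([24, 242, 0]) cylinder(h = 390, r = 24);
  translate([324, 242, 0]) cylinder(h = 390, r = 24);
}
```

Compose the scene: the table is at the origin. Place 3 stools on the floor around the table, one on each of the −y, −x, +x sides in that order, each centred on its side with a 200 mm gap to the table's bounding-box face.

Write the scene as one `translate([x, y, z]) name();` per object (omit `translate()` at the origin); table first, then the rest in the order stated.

table();
translate([611, -466, 0]) stool();
translate([-548, 175, 0]) stool();
translate([1770, 175, 0]) stool();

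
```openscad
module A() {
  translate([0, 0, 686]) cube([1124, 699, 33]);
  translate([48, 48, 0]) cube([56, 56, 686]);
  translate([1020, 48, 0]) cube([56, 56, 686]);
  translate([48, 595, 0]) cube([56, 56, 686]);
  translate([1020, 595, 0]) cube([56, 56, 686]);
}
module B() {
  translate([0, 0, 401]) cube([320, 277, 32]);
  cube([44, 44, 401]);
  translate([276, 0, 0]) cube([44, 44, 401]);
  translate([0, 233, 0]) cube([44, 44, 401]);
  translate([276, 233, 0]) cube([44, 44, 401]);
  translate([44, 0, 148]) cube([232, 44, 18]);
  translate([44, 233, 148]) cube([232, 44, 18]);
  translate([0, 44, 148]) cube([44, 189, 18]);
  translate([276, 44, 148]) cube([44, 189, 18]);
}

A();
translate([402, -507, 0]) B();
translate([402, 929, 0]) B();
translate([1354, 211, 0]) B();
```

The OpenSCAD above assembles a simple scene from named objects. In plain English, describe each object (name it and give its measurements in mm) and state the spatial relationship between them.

A is a rectangular dining table. The top is 1124×699×33 mm with its upper surface at z = 719 mm. It stands on four 56×56 mm square legs, each inset 48 mm from the nearest pair of top edges, running from the floor to the underside of the top.

B is a simple wooden stool: a rectangular seat 320 mm (x) by 277 mm (y), 32 mm thick, top face at z = 433 mm, on four square legs, each 44×44 mm in cross-section. The legs rest on z = 0, each flush with a corner of the seat. Four stretchers, 44 mm wide and 18 mm tall, connect adjacent legs with their undersides at z = 148 mm, each running between the inner faces of the legs it joins and aligned with the legs' outer faces on the other axis.

Three stools sit around the table at the −y, +y, +x sides.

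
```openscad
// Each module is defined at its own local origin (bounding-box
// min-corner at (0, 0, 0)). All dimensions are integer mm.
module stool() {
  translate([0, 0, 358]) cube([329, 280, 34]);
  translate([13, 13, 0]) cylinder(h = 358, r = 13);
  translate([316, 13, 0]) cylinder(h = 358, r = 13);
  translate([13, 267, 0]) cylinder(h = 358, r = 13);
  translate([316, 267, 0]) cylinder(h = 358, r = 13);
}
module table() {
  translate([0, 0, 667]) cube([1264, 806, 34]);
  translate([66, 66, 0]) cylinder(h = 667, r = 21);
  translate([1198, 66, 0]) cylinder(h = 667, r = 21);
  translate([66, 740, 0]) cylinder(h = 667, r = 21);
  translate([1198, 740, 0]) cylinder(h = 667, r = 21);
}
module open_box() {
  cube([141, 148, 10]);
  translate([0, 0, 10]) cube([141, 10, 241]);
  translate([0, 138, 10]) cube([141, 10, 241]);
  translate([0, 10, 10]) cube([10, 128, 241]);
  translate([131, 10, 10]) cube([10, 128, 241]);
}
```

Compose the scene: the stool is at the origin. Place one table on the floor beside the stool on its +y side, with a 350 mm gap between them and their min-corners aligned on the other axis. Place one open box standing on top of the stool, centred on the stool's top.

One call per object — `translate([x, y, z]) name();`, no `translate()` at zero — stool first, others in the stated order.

stool();
translate([0, 630, 0]) table();
translate([94, 66, 392]) open_box();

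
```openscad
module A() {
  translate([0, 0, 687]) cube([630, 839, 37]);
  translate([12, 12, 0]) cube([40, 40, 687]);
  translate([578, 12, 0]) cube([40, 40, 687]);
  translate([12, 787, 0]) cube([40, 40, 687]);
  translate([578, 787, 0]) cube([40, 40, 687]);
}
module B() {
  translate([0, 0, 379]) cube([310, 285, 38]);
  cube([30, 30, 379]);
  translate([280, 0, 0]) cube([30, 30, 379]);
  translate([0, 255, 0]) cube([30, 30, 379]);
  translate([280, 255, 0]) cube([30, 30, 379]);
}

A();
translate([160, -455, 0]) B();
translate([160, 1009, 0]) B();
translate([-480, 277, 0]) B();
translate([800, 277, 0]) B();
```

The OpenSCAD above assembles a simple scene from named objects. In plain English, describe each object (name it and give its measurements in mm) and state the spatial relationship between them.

A is a rectangular dining table. The top is 630×839×37 mm with its upper surface at z = 724 mm. It stands on four 40×40 mm square legs, each inset 12 mm from the nearest pair of top edges, running from the floor to the underside of the top.

B is a four-legged stool. The seat is 310×285 mm, 38 mm thick, top at z = 417 mm. It stands on four square legs, each 30×30 mm in cross-section, from z = 0 to the seat underside, each flush with a corner of the seat.

Four stools sit around the table at the −y, +y, −x, +x sides.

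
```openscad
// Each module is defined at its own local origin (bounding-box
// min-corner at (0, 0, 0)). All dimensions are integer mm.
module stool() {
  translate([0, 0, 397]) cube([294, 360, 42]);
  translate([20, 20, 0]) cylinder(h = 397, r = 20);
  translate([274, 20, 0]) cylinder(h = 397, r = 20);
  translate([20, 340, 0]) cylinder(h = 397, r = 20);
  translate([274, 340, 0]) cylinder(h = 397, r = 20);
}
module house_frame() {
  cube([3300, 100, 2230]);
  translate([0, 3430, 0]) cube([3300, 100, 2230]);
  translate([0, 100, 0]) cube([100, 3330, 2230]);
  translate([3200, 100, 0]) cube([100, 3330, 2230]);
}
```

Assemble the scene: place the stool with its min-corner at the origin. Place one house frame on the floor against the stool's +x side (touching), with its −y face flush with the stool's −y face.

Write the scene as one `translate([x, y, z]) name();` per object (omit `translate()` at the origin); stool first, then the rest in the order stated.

stool();
translate([294, 0, 0]) house_frame();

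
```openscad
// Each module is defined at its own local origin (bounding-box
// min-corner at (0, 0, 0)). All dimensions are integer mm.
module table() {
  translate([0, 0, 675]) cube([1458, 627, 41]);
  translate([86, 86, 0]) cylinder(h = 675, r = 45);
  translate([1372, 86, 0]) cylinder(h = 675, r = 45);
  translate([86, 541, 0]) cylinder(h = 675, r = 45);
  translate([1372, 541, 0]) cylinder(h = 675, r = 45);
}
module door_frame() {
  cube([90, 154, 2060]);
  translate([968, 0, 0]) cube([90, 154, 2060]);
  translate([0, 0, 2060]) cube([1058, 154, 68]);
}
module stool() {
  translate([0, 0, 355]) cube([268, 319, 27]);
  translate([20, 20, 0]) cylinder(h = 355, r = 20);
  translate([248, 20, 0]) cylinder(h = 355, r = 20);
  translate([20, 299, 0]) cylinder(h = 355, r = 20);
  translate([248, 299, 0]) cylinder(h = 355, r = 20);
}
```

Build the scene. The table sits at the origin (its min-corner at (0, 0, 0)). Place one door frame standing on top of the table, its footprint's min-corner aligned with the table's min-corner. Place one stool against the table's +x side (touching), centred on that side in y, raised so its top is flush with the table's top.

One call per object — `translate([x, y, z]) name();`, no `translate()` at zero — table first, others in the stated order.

table();
translate([0, 0, 716]) door_frame();
translate([1458, 154, 334]) stool();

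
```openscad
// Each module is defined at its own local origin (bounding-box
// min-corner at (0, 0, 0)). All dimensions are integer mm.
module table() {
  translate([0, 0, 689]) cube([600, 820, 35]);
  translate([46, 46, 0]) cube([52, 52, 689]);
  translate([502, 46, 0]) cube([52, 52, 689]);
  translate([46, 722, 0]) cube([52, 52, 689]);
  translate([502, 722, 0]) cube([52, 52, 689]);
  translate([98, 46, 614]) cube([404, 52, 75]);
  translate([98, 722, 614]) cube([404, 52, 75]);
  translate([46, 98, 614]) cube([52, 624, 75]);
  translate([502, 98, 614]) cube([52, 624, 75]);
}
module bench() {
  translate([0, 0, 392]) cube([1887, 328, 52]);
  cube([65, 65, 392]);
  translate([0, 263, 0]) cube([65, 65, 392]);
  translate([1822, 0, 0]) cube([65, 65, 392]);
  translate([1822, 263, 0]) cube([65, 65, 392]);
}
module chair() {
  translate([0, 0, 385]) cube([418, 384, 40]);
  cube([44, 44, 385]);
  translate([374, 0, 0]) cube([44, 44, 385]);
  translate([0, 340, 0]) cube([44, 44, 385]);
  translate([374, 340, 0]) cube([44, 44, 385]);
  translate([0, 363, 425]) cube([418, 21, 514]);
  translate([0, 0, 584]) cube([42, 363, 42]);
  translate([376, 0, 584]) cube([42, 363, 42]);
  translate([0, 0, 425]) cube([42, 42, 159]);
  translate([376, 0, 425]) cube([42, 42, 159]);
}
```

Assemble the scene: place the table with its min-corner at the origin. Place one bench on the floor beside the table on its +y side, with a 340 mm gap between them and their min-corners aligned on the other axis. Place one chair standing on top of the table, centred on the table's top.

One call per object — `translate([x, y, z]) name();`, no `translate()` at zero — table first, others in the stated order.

table();
translate([0, 1160, 0]) bench();
translate([91, 218, 724]) chair();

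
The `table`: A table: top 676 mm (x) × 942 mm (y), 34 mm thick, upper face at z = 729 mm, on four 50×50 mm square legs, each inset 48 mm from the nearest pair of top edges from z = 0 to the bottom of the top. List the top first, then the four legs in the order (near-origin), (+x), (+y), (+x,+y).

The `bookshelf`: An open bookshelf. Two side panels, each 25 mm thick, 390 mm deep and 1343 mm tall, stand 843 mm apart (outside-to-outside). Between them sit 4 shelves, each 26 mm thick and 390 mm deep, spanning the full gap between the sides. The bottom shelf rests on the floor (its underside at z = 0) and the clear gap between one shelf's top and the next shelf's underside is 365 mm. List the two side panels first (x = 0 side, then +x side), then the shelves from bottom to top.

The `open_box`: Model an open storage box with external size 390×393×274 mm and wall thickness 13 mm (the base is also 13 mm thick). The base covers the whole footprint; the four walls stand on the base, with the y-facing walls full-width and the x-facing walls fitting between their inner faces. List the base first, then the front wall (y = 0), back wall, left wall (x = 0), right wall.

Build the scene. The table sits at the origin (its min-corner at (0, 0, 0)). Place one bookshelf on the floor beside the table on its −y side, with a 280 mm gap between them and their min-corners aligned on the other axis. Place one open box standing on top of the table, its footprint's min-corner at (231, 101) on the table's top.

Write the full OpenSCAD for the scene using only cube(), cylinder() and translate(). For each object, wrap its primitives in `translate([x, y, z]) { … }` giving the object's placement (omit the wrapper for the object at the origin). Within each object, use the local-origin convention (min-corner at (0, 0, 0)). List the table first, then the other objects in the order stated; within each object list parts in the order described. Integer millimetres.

translate([0, 0, 695]) cube([676, 942, 34]);
translate([48, 48, 0]) cube([50, 50, 695]);
translate([578, 48, 0]) cube([50, 50, 695]);
translate([48, 844, 0]) cube([50, 50, 695]);
translate([578, 844, 0]) cube([50, 50, 695]);
translate([0, -670, 0]) {
  cube([25, 390, 1343]);
  translate([818, 0, 0]) cube([25, 390, 1343]);
  translate([25, 0, 0]) cube([793, 390, 26]);
  translate([25, 0, 391]) cube([793, 390, 26]);
  translate([25, 0, 782]) cube([793, 390, 26]);
  translate([25, 0, 1173]) cube([793, 390, 26]);
}
translate([231, 101, 729]) {
  cube([390, 393, 13]);
  translate([0, 0, 13]) cube([390, 13, 261]);
  translate([0, 380, 13]) cube([390, 13, 261]);
  translate([0, 13, 13]) cube([13, 367, 261]);
  translate([377, 13, 13]) cube([13, 367, 261]);
}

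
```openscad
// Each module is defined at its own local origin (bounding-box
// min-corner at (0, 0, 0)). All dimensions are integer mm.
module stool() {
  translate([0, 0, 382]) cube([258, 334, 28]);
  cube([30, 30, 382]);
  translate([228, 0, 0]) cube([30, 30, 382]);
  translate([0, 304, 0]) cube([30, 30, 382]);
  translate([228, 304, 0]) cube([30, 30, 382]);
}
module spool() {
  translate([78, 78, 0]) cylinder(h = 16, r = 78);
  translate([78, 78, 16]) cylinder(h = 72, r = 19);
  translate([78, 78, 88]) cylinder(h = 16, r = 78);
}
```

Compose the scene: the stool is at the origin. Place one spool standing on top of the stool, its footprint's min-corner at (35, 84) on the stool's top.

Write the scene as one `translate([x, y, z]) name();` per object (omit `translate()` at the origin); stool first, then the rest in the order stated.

stool();
translate([35, 84, 410]) spool();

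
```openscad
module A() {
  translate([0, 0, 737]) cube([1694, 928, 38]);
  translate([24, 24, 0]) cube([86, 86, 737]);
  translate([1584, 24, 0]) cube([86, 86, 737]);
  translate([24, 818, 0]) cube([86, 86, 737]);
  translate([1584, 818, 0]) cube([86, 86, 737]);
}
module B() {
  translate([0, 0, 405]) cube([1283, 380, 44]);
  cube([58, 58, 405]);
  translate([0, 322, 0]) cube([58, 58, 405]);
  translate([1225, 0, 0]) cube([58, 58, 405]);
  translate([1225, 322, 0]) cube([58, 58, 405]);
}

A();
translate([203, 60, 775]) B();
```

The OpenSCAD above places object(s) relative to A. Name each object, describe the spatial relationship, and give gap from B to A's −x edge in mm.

A is a table. B is a bench. The bench is on top of the table. The gap from the bench to the table's −x edge is 203 mm.

The bench's min-x is at 203; the table's min-x is 0; gap = 203 mm.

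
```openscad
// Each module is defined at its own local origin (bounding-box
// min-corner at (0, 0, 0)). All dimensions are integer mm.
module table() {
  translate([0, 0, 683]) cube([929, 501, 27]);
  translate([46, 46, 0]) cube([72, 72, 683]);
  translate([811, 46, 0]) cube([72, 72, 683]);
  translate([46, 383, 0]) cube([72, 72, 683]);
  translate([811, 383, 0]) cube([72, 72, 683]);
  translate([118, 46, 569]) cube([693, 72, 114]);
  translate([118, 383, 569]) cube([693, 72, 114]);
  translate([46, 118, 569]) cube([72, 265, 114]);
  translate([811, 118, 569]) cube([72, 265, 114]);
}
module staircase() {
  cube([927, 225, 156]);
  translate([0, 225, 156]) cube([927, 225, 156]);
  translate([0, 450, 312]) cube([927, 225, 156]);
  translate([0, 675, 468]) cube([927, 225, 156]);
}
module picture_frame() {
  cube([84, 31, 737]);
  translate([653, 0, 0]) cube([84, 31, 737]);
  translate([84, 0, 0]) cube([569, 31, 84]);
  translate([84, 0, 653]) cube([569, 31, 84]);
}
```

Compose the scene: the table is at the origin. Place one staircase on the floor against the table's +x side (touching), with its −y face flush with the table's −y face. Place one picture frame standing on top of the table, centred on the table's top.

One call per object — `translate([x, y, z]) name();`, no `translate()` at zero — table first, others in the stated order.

table();
translate([929, 0, 0]) staircase();
translate([96, 235, 710]) picture_frame();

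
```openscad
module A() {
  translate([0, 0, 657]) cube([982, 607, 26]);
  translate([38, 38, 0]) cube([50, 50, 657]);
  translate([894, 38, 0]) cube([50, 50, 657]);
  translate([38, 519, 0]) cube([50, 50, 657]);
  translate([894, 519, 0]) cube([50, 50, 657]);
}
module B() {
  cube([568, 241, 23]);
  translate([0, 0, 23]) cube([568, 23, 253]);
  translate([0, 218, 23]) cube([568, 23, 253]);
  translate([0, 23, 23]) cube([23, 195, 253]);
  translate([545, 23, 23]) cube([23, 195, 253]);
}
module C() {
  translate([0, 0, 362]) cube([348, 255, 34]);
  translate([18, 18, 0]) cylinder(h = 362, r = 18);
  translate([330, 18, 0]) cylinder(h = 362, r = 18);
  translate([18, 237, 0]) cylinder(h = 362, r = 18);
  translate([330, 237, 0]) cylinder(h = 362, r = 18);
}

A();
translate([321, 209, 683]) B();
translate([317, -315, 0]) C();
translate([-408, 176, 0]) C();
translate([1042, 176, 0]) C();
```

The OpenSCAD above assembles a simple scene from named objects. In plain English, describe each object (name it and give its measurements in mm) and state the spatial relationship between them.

A is a table with a 982×607 mm rectangular top, 26 mm thick, top surface at z = 683 mm, supported by four 50×50 mm square legs, each inset 38 mm from the nearest pair of top edges, running from the floor.

B is an open storage box with external size 568×241×276 mm and wall thickness 23 mm (the base is also 23 mm thick). The base covers the whole footprint; the four walls stand on the base, with the y-facing walls full-width and the x-facing walls fitting between their inner faces.

C is a four-legged stool. The seat is 348×255 mm, 34 mm thick, top at z = 396 mm. It stands on four round legs, each 36 mm in diameter, from z = 0 to the seat underside, each leg's axis is inset half a diameter from the nearest pair of seat edges (so the leg's bounding box is flush with the corner).

The open box is on top of the table. Three stools sit around the table at the −y, −x, +x sides.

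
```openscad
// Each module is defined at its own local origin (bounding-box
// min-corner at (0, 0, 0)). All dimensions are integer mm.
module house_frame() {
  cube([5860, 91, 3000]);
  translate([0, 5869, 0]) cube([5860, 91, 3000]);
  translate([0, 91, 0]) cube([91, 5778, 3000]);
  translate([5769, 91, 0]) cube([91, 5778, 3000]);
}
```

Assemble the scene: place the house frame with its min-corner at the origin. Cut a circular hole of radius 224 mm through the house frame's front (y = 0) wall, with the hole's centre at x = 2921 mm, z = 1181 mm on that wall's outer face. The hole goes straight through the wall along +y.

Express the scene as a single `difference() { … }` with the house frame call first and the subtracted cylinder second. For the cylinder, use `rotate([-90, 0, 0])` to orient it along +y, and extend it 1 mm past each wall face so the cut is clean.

difference() {
  house_frame();
  translate([2921, -1, 1181]) rotate([-90, 0, 0]) cylinder(h = 93, r = 224);
}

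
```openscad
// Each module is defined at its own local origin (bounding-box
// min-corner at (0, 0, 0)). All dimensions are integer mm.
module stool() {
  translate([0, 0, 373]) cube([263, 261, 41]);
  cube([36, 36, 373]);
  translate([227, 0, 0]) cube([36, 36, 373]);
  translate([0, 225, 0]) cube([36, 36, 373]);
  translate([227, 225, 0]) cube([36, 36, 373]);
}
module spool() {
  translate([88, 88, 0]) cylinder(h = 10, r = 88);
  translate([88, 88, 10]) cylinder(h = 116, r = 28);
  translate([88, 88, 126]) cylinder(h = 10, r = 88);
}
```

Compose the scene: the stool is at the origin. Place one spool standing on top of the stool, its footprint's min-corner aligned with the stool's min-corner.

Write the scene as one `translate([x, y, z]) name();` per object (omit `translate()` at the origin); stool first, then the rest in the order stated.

stool();
translate([0, 0, 414]) spool();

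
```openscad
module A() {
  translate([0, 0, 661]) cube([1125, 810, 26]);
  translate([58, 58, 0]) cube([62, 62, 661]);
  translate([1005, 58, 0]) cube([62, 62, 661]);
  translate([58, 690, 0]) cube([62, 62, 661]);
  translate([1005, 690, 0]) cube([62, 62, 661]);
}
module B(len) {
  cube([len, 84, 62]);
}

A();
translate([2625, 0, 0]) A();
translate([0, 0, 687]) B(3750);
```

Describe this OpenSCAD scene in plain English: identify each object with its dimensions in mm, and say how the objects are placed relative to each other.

A is a table: top 1125 mm (x) × 810 mm (y), 26 mm thick, upper face at z = 687 mm, on four 62×62 mm square legs, each inset 58 mm from the nearest pair of top edges, running from z = 0 to the bottom of the top.

B is a rectangular beam 3750 mm long (x), 84 mm deep (y), 62 mm thick (z).

The beam spans the tops of two tables placed 1500 mm apart, resting at z = 687 mm.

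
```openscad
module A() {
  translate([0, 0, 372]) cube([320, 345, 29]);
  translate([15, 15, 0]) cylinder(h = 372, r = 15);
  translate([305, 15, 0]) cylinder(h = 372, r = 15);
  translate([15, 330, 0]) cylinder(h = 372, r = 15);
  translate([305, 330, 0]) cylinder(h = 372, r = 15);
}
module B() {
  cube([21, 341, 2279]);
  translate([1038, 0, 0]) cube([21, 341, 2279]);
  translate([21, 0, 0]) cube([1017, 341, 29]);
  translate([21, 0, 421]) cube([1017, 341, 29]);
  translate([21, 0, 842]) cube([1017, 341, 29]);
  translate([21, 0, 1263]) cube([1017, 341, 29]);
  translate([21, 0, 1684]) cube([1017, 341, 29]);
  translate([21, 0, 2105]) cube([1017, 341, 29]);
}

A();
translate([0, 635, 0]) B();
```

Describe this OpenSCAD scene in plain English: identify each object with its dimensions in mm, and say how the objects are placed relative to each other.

A is a simple wooden stool: a rectangular seat 320 mm (x) by 345 mm (y), 29 mm thick, top face at z = 401 mm, on four round legs, each 30 mm in diameter. The legs rest on z = 0, each leg's axis is inset half a diameter from the nearest pair of seat edges (so the leg's bounding box is flush with the corner).

B is an open bookshelf. Two side panels, each 21 mm thick, 341 mm deep and 2279 mm tall, stand 1059 mm apart (outside-to-outside). Between them sit 6 shelves, each 29 mm thick and 341 mm deep, spanning the full gap between the sides. The bottom shelf rests on the floor (its underside at z = 0) and the clear gap between one shelf's top and the next shelf's underside is 392 mm.

The bookshelf is on the floor beside the stool on its +y side.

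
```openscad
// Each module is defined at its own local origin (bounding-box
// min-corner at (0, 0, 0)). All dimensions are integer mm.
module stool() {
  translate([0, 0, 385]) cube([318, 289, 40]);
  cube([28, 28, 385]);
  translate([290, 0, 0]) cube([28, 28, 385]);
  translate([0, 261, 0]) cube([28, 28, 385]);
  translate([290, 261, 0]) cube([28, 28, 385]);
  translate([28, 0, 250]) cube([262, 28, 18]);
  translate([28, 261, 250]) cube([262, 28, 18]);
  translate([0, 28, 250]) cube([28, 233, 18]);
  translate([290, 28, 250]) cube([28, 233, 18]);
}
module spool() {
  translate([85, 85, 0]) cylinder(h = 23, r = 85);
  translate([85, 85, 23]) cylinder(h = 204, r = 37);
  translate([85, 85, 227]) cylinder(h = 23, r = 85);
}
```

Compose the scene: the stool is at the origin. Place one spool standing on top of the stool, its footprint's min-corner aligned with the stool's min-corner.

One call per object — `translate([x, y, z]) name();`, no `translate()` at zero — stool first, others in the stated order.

stool();
translate([0, 0, 425]) spool();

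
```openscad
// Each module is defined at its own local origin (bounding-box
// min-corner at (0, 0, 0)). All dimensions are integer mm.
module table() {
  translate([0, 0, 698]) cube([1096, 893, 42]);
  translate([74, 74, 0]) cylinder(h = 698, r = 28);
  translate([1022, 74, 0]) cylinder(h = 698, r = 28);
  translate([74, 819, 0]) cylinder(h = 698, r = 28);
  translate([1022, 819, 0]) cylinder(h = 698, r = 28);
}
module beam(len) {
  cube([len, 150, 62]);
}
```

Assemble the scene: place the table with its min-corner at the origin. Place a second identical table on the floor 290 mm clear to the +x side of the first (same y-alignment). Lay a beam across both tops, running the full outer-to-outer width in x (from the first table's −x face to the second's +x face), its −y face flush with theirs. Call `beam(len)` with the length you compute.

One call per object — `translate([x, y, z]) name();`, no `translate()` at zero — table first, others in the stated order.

table();
translate([1386, 0, 0]) table();
translate([0, 0, 740]) beam(2482);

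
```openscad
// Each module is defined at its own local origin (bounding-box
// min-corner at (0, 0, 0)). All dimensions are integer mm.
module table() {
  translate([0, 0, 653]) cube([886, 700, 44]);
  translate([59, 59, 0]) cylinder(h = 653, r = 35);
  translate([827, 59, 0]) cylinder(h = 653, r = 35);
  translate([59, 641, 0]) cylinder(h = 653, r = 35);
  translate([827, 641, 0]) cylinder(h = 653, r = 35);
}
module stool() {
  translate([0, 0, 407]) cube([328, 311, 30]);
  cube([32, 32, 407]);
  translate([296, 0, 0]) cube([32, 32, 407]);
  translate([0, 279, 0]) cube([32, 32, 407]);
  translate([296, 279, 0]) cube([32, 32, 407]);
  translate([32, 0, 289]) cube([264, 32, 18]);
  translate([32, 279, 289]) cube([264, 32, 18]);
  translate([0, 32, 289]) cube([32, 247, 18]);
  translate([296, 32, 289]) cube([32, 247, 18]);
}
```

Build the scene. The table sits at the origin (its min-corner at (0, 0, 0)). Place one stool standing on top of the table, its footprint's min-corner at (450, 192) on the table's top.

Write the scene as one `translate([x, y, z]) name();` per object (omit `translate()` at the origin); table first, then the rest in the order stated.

table();
translate([450, 192, 697]) stool();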